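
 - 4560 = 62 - 4622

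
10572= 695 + 9877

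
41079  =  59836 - 18757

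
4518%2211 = 96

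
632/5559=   632/5559 = 0.11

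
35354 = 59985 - 24631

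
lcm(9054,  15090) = 45270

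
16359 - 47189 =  - 30830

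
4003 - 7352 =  - 3349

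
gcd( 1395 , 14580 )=45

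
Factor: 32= 2^5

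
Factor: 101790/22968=195/44  =  2^( - 2)*3^1*5^1 * 11^(  -  1)*13^1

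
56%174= 56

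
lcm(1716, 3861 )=15444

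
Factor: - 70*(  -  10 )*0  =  0^1=0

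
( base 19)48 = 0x54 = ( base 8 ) 124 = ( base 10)84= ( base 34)2g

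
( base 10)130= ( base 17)7b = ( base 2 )10000010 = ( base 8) 202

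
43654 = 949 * 46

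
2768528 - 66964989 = -64196461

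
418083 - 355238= 62845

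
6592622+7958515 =14551137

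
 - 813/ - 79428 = 271/26476 = 0.01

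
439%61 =12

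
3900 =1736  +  2164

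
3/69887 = 3/69887 =0.00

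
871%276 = 43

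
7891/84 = 7891/84 = 93.94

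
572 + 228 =800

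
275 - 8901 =-8626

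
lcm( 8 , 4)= 8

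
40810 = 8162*5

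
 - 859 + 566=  - 293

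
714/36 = 19+5/6 = 19.83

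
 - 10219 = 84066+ - 94285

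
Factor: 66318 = 2^1*  3^1 * 7^1*1579^1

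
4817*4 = 19268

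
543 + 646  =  1189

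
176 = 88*2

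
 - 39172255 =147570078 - 186742333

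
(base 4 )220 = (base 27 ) 1d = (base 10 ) 40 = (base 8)50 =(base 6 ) 104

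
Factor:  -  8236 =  - 2^2 * 29^1*71^1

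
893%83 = 63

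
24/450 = 4/75=0.05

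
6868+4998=11866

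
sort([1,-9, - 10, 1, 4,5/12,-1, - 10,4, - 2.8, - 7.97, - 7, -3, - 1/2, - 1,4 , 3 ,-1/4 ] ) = [-10,-10, -9,-7.97, - 7, - 3, - 2.8,-1, - 1,-1/2, - 1/4, 5/12,  1, 1,3,4,4, 4 ] 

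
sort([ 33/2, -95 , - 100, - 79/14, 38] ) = [  -  100 ,-95, - 79/14, 33/2 , 38 ]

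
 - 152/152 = - 1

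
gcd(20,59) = 1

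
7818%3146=1526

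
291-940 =  -  649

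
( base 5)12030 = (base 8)1572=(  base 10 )890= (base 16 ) 37A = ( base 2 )1101111010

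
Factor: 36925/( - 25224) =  - 2^( - 3 ) * 3^( - 1)*5^2 * 7^1*211^1 * 1051^( - 1)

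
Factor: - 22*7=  - 154 = - 2^1*7^1*11^1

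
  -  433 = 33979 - 34412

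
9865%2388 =313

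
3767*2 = 7534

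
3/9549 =1/3183 = 0.00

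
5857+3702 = 9559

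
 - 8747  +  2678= -6069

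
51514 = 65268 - 13754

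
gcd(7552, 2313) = 1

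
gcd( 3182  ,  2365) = 43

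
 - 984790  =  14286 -999076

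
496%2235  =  496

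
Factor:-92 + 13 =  - 79 = -79^1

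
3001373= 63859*47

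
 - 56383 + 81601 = 25218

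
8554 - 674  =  7880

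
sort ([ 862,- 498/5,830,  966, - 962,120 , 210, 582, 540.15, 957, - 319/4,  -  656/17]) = [ - 962, - 498/5, - 319/4, - 656/17, 120, 210,540.15,582,830, 862,957 , 966 ]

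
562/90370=281/45185 = 0.01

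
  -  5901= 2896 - 8797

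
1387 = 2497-1110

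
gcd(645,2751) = 3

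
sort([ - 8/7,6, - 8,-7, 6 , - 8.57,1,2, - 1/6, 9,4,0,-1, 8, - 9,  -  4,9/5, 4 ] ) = [-9 ,-8.57, - 8, - 7, - 4, - 8/7, - 1, - 1/6, 0 , 1,9/5,2 , 4,  4,6, 6,8, 9 ] 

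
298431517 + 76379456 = 374810973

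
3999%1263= 210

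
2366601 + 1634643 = 4001244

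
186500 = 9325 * 20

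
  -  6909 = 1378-8287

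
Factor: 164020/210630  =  2^1  *  3^( - 1 )*7^ ( - 1 )* 17^( - 1)*139^1 =278/357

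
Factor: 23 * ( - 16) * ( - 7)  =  2^4 * 7^1*23^1 = 2576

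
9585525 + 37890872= 47476397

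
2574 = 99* 26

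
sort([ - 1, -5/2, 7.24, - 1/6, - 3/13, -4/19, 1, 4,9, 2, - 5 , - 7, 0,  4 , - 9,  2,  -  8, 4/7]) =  [ - 9, - 8, - 7, - 5, - 5/2 , - 1,-3/13, - 4/19, - 1/6,0,4/7,1,  2 , 2 , 4,4,7.24,  9] 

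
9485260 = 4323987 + 5161273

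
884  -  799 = 85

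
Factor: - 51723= -3^2*7^1*821^1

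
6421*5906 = 37922426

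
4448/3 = 1482 + 2/3= 1482.67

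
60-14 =46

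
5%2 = 1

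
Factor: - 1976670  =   - 2^1 *3^3  *5^1*7321^1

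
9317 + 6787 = 16104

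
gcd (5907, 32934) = 33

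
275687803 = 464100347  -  188412544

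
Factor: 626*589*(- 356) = -131262184 = - 2^3*19^1 * 31^1*89^1 * 313^1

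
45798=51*898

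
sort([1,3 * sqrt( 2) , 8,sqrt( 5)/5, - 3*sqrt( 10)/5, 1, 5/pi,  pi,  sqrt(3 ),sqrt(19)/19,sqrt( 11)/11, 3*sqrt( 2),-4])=[ - 4, - 3*sqrt( 10)/5,  sqrt(19) /19, sqrt( 11)/11,sqrt(5)/5, 1,1, 5/pi , sqrt( 3 ), pi, 3*sqrt( 2), 3*sqrt ( 2), 8]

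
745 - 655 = 90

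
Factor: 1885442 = 2^1*13^1*127^1*571^1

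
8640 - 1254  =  7386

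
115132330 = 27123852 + 88008478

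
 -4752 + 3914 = -838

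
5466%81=39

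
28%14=0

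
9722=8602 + 1120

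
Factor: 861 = 3^1*7^1*41^1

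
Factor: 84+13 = 97^1 = 97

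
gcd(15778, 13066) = 2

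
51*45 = 2295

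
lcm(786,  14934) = 14934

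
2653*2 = 5306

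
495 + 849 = 1344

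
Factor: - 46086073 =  - 11^1*4189643^1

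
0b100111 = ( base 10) 39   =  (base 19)21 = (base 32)17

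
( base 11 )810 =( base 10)979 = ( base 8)1723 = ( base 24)1gj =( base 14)4DD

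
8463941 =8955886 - 491945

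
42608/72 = 591+7/9 = 591.78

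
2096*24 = 50304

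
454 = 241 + 213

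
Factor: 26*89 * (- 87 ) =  - 2^1*3^1 * 13^1 * 29^1 *89^1 = - 201318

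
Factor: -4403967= -3^1*1467989^1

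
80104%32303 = 15498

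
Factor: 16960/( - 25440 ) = - 2/3 = -  2^1*3^(- 1)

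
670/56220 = 67/5622 = 0.01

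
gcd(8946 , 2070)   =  18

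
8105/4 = 8105/4 = 2026.25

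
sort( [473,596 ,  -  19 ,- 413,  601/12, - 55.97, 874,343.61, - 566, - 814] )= [-814, - 566 , - 413,-55.97,  -  19,601/12,343.61,473, 596 , 874] 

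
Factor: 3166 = 2^1*1583^1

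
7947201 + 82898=8030099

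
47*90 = 4230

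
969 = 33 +936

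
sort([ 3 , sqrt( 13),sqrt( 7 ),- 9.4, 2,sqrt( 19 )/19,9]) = [  -  9.4, sqrt(19 )/19,  2, sqrt(7), 3,  sqrt(13), 9 ] 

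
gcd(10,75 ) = 5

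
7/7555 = 7/7555 = 0.00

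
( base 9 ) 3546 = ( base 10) 2634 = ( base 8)5112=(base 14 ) D62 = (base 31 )2mu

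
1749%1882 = 1749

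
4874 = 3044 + 1830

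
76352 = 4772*16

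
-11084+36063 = 24979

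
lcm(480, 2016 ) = 10080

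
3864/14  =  276 = 276.00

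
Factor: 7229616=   2^4*3^1* 150617^1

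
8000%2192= 1424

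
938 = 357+581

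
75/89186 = 75/89186 = 0.00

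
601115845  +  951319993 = 1552435838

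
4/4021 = 4/4021 = 0.00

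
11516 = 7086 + 4430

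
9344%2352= 2288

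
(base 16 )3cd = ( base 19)2D4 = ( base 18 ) 301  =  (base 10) 973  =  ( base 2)1111001101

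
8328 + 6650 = 14978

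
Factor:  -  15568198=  - 2^1*2789^1 *2791^1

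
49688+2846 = 52534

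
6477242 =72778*89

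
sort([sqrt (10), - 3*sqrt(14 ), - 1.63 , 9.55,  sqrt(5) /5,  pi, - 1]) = [- 3 * sqrt(14), - 1.63, - 1,sqrt( 5)/5, pi, sqrt(10), 9.55] 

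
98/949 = 98/949= 0.10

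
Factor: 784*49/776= 4802/97 = 2^1 * 7^4*97^( - 1)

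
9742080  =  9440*1032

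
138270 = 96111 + 42159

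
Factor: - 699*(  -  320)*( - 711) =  - 159036480 = -2^6 * 3^3  *5^1*79^1*  233^1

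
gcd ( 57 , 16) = 1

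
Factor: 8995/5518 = 2^(-1 )*5^1*7^1*31^(-1 )*89^( - 1 )*257^1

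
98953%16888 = 14513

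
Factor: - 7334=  - 2^1*19^1* 193^1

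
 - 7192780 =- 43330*166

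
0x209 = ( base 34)fb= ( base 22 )11F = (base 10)521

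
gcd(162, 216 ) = 54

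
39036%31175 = 7861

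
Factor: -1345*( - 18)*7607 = 2^1*3^2*5^1*269^1*7607^1= 184165470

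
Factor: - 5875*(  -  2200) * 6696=86545800000= 2^6*3^3*5^5* 11^1*31^1*47^1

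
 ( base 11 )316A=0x105e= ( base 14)1754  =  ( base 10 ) 4190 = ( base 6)31222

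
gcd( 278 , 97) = 1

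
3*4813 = 14439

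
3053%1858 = 1195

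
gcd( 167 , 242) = 1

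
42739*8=341912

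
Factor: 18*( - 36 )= -648 = - 2^3*3^4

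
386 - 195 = 191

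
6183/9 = 687 = 687.00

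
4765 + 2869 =7634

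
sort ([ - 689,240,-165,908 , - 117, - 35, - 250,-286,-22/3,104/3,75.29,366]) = [ - 689,  -  286, - 250, - 165,  -  117, - 35, - 22/3 , 104/3, 75.29,240 , 366 , 908]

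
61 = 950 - 889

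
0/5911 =0   =  0.00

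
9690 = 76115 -66425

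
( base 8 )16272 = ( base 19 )1171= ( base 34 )6CA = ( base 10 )7354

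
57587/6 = 57587/6  =  9597.83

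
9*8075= 72675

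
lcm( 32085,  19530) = 449190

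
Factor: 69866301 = 3^1*137^1 * 169991^1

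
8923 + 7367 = 16290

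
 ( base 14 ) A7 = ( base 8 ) 223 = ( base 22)6f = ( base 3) 12110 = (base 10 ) 147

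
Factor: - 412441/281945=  - 5^( - 1)*17^( - 1) * 31^( - 1) *107^( - 1)*193^1 * 2137^1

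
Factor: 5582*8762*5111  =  249976372724 = 2^2*13^1*19^1*269^1*337^1*2791^1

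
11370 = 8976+2394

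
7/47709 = 7/47709 = 0.00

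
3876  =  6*646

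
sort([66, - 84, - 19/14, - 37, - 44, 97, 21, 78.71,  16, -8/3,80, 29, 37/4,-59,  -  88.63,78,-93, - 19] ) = [ - 93, - 88.63, - 84, - 59, - 44, - 37, - 19, - 8/3, - 19/14, 37/4, 16, 21, 29 , 66 , 78, 78.71,  80,97]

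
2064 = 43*48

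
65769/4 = 65769/4 = 16442.25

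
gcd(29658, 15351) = 3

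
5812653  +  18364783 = 24177436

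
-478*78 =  - 37284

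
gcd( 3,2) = 1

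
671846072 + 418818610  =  1090664682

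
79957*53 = 4237721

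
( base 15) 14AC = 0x1155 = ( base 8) 10525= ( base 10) 4437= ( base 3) 20002100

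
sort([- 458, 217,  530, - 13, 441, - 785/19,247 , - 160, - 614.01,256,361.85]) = [ - 614.01,-458, - 160, - 785/19, - 13,217,247 , 256,361.85,441,530] 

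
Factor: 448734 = 2^1* 3^1*11^1*13^1*523^1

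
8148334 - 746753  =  7401581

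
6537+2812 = 9349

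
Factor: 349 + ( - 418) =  - 3^1*23^1 =- 69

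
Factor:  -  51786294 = -2^1*3^1*7^1*23^1*53609^1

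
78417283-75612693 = 2804590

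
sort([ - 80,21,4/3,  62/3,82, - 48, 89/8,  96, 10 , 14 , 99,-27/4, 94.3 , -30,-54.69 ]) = [ - 80, - 54.69,-48, - 30, - 27/4, 4/3, 10 , 89/8, 14, 62/3, 21, 82,94.3, 96, 99]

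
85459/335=255 + 34/335 =255.10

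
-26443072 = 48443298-74886370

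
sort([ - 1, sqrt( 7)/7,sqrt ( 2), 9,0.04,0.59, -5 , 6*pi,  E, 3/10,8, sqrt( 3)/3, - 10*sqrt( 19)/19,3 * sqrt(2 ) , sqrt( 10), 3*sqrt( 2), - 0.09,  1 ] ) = [ - 5, - 10*sqrt( 19)/19, - 1, - 0.09,  0.04, 3/10, sqrt(7 ) /7,sqrt( 3 )/3, 0.59, 1,sqrt( 2), E, sqrt( 10),3 * sqrt( 2), 3*sqrt( 2 ), 8 , 9,6*pi ] 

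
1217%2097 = 1217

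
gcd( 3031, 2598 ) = 433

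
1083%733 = 350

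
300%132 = 36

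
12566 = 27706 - 15140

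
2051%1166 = 885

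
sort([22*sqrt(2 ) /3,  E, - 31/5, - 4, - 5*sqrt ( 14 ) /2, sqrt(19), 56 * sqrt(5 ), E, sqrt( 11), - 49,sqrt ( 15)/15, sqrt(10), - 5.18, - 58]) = [ - 58, - 49,-5*sqrt(14)/2, - 31/5, - 5.18, - 4, sqrt ( 15 ) /15,E,E,sqrt(10), sqrt( 11),  sqrt (19), 22*sqrt( 2 )/3, 56*sqrt( 5)]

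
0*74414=0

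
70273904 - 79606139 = - 9332235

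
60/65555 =12/13111 =0.00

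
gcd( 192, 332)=4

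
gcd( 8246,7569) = 1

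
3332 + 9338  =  12670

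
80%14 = 10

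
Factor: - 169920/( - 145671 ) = 2^6 * 3^1 * 5^1 * 823^ ( - 1) = 960/823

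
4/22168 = 1/5542=   0.00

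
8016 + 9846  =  17862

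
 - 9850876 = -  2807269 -7043607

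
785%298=189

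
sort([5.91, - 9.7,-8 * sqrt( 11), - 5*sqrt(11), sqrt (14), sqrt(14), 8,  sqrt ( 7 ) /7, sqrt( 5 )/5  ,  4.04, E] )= [ - 8*sqrt( 11 ),-5*sqrt( 11), - 9.7, sqrt(7)/7,sqrt( 5 ) /5, E,sqrt(14 ), sqrt( 14),4.04, 5.91, 8 ] 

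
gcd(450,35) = 5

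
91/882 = 13/126 =0.10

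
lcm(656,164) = 656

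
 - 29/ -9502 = 29/9502 = 0.00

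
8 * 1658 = 13264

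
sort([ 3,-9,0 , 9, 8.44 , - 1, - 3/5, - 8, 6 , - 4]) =[ - 9,-8, - 4,-1,-3/5,0 , 3, 6,8.44,9] 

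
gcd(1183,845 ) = 169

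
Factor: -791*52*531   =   -2^2*3^2*7^1*13^1 * 59^1*113^1 = -  21841092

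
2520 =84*30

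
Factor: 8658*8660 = 2^3*3^2*5^1*13^1* 37^1*433^1 = 74978280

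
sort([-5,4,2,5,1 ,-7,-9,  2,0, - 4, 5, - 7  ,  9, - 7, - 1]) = [ - 9, - 7, - 7, - 7, - 5, - 4, - 1,0, 1 , 2, 2,4,5,5, 9 ] 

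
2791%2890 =2791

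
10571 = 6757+3814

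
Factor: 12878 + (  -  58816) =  - 2^1 * 103^1*223^1 = - 45938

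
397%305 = 92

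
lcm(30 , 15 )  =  30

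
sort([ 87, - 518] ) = [-518, 87 ] 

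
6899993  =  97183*71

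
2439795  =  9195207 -6755412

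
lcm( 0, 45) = 0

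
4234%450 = 184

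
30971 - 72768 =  - 41797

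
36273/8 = 4534 + 1/8 = 4534.12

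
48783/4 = 48783/4=12195.75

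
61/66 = 61/66  =  0.92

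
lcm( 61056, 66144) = 793728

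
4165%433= 268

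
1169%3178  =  1169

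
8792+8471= 17263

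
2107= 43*49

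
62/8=7+3/4 = 7.75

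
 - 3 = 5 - 8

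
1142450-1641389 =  - 498939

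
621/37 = 16+29/37 = 16.78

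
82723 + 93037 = 175760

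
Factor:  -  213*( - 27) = 5751  =  3^4*71^1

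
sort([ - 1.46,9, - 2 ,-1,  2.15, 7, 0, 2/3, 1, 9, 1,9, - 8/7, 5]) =[-2 , - 1.46, - 8/7, - 1, 0,  2/3,  1,1, 2.15, 5,7 , 9, 9,9 ] 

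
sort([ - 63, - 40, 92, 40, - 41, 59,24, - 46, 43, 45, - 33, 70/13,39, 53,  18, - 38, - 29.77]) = [ - 63 , - 46,-41, - 40,  -  38, - 33, - 29.77, 70/13, 18, 24, 39  ,  40, 43, 45, 53,  59, 92 ]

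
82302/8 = 10287 + 3/4= 10287.75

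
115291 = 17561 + 97730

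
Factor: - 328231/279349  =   - 7^( - 2)*383^1*857^1 *5701^( - 1)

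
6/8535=2/2845=0.00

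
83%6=5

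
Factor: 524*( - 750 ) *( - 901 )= 2^3*3^1 * 5^3*17^1 * 53^1*131^1 = 354093000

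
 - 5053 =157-5210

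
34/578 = 1/17 = 0.06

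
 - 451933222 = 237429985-689363207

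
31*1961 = 60791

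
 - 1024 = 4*( - 256 ) 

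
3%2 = 1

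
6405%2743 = 919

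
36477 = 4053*9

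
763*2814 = 2147082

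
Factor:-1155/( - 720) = 77/48 =2^( - 4)*3^( - 1 )*7^1*11^1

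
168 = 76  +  92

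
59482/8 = 29741/4 = 7435.25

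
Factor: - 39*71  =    -  2769 = - 3^1* 13^1*71^1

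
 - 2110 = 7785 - 9895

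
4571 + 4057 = 8628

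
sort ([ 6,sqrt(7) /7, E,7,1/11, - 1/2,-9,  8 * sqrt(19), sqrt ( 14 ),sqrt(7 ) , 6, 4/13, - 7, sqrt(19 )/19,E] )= [ - 9, - 7, - 1/2,1/11,sqrt( 19)/19, 4/13, sqrt(7) /7,sqrt(7 ),E,E,sqrt(14),6,6, 7,8*sqrt(19) ]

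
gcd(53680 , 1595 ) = 55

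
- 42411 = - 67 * 633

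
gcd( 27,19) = 1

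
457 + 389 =846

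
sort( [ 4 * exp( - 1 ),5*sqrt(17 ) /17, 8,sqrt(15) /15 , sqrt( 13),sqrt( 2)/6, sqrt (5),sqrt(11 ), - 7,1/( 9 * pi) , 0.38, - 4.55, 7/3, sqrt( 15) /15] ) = [ - 7,  -  4.55,1/(9  *pi),sqrt( 2)/6,sqrt(15)/15,sqrt(15)/15,0.38,  5 * sqrt (17) /17 , 4 * exp (  -  1),  sqrt( 5),  7/3,  sqrt(11 ),sqrt( 13),8 ]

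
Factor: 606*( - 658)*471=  - 2^2*3^2 *7^1*47^1*101^1*157^1 =- 187810308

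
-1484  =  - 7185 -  - 5701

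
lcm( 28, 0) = 0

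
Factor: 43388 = 2^2*10847^1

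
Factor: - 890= - 2^1*5^1*89^1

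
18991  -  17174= 1817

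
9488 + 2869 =12357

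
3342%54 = 48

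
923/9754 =923/9754 = 0.09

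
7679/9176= 7679/9176 = 0.84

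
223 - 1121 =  - 898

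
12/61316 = 3/15329 = 0.00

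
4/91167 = 4/91167  =  0.00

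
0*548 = 0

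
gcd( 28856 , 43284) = 14428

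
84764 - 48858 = 35906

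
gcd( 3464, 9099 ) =1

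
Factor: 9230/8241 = 2^1*3^( - 1)*5^1 * 13^1 * 41^(  -  1) * 67^( - 1)*71^1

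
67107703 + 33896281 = 101003984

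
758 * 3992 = 3025936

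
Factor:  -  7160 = -2^3*5^1*179^1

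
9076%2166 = 412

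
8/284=2/71 = 0.03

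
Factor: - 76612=-2^2*107^1*179^1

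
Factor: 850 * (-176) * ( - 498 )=2^6 * 3^1* 5^2*11^1 * 17^1*83^1  =  74500800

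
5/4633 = 5/4633 =0.00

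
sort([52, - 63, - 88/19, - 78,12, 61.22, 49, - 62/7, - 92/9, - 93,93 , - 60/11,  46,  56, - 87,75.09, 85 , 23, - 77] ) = [ -93 , - 87, - 78,-77, -63 , - 92/9, - 62/7, - 60/11 ,-88/19,12 , 23,46,49, 52 , 56,61.22,  75.09,85,93] 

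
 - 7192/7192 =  -1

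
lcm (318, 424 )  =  1272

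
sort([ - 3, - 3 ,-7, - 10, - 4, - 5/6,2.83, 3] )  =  [-10, - 7, - 4, - 3, - 3 , - 5/6 , 2.83,  3] 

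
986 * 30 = 29580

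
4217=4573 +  - 356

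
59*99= 5841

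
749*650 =486850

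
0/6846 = 0 = 0.00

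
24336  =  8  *3042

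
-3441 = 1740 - 5181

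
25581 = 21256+4325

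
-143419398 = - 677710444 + 534291046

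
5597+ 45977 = 51574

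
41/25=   41/25 = 1.64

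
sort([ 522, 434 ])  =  [434, 522 ] 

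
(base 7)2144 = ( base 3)1001102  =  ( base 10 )767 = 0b1011111111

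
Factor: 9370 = 2^1*5^1*937^1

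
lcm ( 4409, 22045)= 22045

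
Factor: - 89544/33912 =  - 3^( - 2 )*7^1*13^1*41^1*157^( - 1 )=- 3731/1413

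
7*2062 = 14434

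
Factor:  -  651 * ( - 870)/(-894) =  - 94395/149 = - 3^1 * 5^1*7^1 * 29^1 * 31^1*149^( - 1)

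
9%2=1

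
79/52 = 1 + 27/52 = 1.52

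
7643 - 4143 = 3500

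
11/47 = 11/47  =  0.23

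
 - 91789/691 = - 91789/691 = - 132.84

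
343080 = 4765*72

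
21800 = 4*5450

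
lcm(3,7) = 21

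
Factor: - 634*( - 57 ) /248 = 18069/124  =  2^( - 2)*3^1 * 19^1*31^ (-1 )*317^1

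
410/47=8  +  34/47=8.72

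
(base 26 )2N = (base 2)1001011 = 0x4B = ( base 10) 75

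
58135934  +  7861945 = 65997879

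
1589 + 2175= 3764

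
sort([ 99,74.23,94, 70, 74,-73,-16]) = [ - 73, -16,70,74,74.23,94,  99 ] 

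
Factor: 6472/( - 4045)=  -8/5 = -2^3*5^ (-1)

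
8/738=4/369 =0.01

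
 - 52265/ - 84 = 52265/84= 622.20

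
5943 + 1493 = 7436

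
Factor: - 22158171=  - 3^3*7^1*117239^1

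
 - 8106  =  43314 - 51420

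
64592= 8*8074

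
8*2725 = 21800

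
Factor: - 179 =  - 179^1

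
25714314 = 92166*279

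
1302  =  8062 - 6760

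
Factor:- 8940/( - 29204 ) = 15/49 = 3^1*5^1*7^( - 2 )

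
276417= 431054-154637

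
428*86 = 36808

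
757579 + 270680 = 1028259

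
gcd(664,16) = 8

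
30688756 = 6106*5026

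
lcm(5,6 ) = 30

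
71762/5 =14352 + 2/5 = 14352.40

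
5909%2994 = 2915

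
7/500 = 7/500= 0.01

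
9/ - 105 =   -  1+32/35 =- 0.09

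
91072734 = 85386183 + 5686551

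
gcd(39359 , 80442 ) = 1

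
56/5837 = 56/5837 =0.01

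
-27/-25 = 27/25 = 1.08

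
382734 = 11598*33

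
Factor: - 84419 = -29^1*41^1 * 71^1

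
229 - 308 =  - 79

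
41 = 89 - 48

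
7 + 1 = 8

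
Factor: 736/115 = 2^5*5^( - 1)  =  32/5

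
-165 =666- 831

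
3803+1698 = 5501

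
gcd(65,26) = 13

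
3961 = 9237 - 5276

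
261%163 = 98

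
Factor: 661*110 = 72710 = 2^1*5^1*11^1*661^1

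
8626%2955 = 2716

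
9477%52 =13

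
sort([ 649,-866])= [ - 866,649 ]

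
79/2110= 79/2110  =  0.04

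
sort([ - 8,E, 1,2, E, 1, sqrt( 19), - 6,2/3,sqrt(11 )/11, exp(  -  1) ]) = [ -8, - 6,sqrt( 11)/11, exp( -1),2/3,1, 1,2, E,E , sqrt(19)] 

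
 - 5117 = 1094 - 6211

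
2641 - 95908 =-93267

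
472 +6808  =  7280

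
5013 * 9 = 45117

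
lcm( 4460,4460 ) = 4460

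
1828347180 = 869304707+959042473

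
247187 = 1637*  151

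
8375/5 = 1675  =  1675.00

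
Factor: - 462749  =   - 7^1*66107^1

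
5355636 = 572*9363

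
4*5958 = 23832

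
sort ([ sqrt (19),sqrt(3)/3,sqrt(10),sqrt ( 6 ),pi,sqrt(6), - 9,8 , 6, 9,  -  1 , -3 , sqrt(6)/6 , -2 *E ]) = [ - 9, - 2*E, - 3, - 1,sqrt(6 )/6,sqrt(3)/3,sqrt (6 ),sqrt(6), pi,sqrt(10),sqrt ( 19),6,8,9]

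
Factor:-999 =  - 3^3*37^1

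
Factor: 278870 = 2^1*5^1*79^1*353^1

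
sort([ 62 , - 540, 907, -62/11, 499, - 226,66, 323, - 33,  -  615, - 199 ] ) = [-615, - 540,- 226, - 199, - 33, - 62/11,62,66, 323 , 499,907]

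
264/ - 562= - 132/281 = - 0.47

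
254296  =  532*478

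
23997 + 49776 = 73773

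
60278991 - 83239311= -22960320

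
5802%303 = 45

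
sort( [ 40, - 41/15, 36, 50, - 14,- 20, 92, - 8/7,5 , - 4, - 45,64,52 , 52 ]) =[ - 45, - 20,- 14, - 4, - 41/15, - 8/7,5,36, 40,50, 52 , 52 , 64,  92 ]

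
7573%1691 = 809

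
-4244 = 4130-8374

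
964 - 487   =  477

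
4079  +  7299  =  11378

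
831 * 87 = 72297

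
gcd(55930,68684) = 14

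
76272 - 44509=31763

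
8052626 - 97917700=-89865074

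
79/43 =79/43 = 1.84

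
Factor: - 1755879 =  - 3^1*17^1*34429^1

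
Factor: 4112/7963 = 2^4*257^1 *7963^(- 1) 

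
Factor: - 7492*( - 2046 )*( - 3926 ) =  - 2^4 * 3^1 * 11^1* 13^1 * 31^1*151^1*1873^1 = -60180209232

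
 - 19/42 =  - 1 + 23/42 =- 0.45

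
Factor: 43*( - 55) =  - 2365 = - 5^1*11^1*43^1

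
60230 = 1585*38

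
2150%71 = 20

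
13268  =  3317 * 4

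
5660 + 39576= 45236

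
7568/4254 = 3784/2127 = 1.78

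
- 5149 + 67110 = 61961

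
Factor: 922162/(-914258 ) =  - 23^1*419^ (  -  1 )*1091^( - 1)*20047^1=- 461081/457129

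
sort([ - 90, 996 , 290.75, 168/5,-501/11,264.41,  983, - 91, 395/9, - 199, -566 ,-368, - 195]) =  [ -566,-368 , - 199,  -  195,-91,-90,-501/11, 168/5,395/9, 264.41, 290.75 , 983, 996]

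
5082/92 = 55 + 11/46 = 55.24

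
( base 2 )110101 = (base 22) 29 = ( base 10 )53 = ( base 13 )41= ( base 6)125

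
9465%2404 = 2253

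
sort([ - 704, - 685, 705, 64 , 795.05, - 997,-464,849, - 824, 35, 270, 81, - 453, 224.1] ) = [-997, - 824,-704,  -  685 ,  -  464, - 453, 35, 64, 81 , 224.1,270, 705, 795.05,849] 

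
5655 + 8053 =13708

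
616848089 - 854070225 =  -  237222136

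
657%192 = 81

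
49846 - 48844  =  1002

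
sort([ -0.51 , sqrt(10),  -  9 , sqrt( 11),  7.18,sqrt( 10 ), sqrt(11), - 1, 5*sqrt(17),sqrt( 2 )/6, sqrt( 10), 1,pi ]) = [ - 9,- 1, - 0.51  ,  sqrt( 2 )/6, 1, pi, sqrt( 10), sqrt( 10), sqrt( 10 ),  sqrt( 11),sqrt(11 ),7.18,  5*sqrt(17 )] 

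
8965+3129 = 12094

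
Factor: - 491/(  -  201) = 3^(-1)*67^( - 1)*491^1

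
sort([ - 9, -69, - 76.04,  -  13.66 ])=[ - 76.04, - 69, -13.66, - 9]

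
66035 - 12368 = 53667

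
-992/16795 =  - 992/16795 = - 0.06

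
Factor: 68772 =2^2*3^1*11^1*521^1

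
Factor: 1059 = 3^1*353^1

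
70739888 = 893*79216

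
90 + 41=131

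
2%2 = 0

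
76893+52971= 129864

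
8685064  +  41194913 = 49879977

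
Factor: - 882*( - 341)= 2^1 * 3^2*7^2*11^1 * 31^1 = 300762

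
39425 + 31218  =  70643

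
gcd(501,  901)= 1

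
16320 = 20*816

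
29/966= 29/966 =0.03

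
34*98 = 3332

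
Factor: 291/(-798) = -2^(-1)*7^( - 1 )*19^(-1)*97^1 = - 97/266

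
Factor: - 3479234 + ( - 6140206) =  - 9619440=- 2^4*3^1*5^1*149^1*269^1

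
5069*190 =963110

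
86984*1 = 86984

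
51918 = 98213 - 46295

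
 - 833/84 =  - 119/12 = - 9.92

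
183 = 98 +85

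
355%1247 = 355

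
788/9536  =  197/2384 = 0.08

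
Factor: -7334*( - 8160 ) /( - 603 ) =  - 2^6* 3^ ( - 1) * 5^1 *17^1 * 19^1*67^( - 1)*193^1 = - 19948480/201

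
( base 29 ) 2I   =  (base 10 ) 76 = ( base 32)2c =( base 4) 1030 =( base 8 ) 114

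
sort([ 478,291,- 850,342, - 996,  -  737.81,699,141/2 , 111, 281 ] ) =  [ - 996,-850,- 737.81,141/2 , 111,281, 291, 342, 478, 699 ] 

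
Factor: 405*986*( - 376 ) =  - 2^4*3^4*5^1*17^1*29^1*47^1 =- 150148080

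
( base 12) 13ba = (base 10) 2302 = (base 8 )4376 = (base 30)2gm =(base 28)2q6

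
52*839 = 43628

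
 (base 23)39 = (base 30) 2I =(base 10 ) 78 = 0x4E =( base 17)4A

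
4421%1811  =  799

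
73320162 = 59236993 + 14083169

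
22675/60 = 4535/12 = 377.92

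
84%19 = 8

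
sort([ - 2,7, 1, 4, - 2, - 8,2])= [ - 8, - 2, - 2, 1, 2,4, 7]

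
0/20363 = 0 =0.00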